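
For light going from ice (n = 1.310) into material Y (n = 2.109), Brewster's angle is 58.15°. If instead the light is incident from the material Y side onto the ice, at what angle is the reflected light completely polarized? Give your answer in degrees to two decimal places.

Reversing the direction swaps n₁ and n₂, so tan θ_B' = 1/tan θ_B and θ_B' = 90° − θ_B.
Hence θ_B' = 90° − 58.15° = 31.85°.

θ_B' ≈ 31.85°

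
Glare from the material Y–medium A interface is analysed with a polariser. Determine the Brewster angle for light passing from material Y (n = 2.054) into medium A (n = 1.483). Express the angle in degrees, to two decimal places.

At Brewster's angle the reflected and refracted rays are perpendicular, which with Snell's law gives tan θ_B = n₂/n₁.
Here n₂/n₁ = 1.483/2.054 = 0.7220, and Brewster's law gives tan θ_B = n₂/n₁. Taking the arctangent, θ_B = 35.83°.

θ_B ≈ 35.83°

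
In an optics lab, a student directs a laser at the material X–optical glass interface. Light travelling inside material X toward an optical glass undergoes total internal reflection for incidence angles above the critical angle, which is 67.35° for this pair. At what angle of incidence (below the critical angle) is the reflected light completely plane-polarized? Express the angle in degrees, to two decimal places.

θ_B ≈ 42.70°

At the critical angle sin θ_c = n₂/n₁, giving n₂/n₁ = sin 67.35° = 0.9229.
Then tan θ_B = n₂/n₁ = 0.9229, so θ_B = arctan 0.9229 = 42.70°.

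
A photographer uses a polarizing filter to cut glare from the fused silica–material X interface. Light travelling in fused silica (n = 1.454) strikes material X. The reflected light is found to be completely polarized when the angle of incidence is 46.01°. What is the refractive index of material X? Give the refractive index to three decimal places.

n ≈ 1.506

Full polarization of the reflected beam means tan θ_B = n₂/n₁, where n₁ is the incident medium (fused silica).
n₂ = n₁ tan θ_B = 1.454 × tan 46.01° = 1.506.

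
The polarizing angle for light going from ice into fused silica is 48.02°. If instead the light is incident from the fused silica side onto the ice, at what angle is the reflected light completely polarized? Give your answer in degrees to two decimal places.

The two Brewster angles are complementary: θ_B' = 90° − θ_B = 90° − 48.02° = 41.98°.

θ_B' ≈ 41.98°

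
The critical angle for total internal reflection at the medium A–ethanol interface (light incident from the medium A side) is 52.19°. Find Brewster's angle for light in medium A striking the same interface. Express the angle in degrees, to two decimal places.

θ_B ≈ 38.31°

n₂/n₁ = sin θ_c = sin 52.19° = 0.7900.
tan θ_B equals the same ratio, so θ_B = arctan(0.7900) = 38.31°.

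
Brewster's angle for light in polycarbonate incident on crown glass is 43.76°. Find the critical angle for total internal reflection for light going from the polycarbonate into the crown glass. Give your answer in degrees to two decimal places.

θ_c ≈ 73.26°

tan θ_B = n₂/n₁ = tan 43.76° = 0.9576.
Total internal reflection: sin θ_c = n₂/n₁ = 0.9576.
θ_c = arcsin(0.9576) = 73.26°.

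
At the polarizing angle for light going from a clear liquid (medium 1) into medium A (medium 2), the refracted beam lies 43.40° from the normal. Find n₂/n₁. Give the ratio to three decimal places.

n₂/n₁ ≈ 1.057

θ_B + θ_t = 90°, so θ_B = 90° − 43.40° = 46.60°.
Then n₂/n₁ = tan θ_B = tan 46.60° = 1.057.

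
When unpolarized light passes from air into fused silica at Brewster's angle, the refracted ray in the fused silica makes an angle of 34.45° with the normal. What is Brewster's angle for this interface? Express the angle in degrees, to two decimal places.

Since the reflected and refracted rays are at right angles at the polarizing angle, θ_B + θ_t = 90°.
So θ_B = 90° − θ_t = 90° − 34.45° = 55.55°.

θ_B ≈ 55.55°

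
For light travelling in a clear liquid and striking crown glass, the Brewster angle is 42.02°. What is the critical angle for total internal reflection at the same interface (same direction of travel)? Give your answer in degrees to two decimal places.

tan θ_B = n₂/n₁ = tan 42.02° = 0.9010.
Total internal reflection: sin θ_c = n₂/n₁ = 0.9010.
θ_c = arcsin(0.9010) = 64.29°.

θ_c ≈ 64.29°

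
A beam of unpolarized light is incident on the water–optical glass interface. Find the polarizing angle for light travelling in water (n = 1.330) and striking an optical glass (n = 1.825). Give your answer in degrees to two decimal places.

At Brewster's angle the reflected and refracted rays are perpendicular, which with Snell's law gives tan θ_B = n₂/n₁.
Brewster's condition: tan θ_B = n₂/n₁ = 1.825/1.330 = 1.3722.
θ_B = arctan(1.3722) = 53.92°.

θ_B ≈ 53.92°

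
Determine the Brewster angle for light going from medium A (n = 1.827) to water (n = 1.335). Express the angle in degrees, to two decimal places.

θ_B ≈ 36.16°

Brewster's condition: tan θ_B = n₂/n₁ = 1.335/1.827 = 0.7307.
So θ_B = arctan 0.7307 = 36.16°.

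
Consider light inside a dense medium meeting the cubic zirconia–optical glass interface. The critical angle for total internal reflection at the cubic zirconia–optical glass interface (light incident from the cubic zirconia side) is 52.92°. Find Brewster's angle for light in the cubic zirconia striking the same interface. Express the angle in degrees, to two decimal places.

At the critical angle sin θ_c = n₂/n₁, giving n₂/n₁ = sin 52.92° = 0.7978.
Then tan θ_B = n₂/n₁ = 0.7978, so θ_B = arctan 0.7978 = 38.58°.

θ_B ≈ 38.58°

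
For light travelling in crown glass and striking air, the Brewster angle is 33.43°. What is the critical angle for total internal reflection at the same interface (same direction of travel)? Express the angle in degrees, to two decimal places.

θ_c ≈ 41.31°

n₂/n₁ = tan 33.43° = 0.6601; the critical angle satisfies sin θ_c = n₂/n₁.
θ_c = arcsin(0.6601) = 41.31°.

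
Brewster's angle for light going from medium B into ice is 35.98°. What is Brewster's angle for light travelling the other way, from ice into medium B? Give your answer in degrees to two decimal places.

θ_B' ≈ 54.02°

tan θ_B' = n₁/n₂ = 1/tan θ_B, so θ_B' = 90° − θ_B.
θ_B' = 90° − 35.98° = 54.02°.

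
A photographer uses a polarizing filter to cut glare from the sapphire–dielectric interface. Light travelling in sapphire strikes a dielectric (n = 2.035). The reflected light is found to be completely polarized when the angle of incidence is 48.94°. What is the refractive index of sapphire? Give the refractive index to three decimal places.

Brewster's law: tan θ_B = n₂/n₁ (light incident in sapphire, refracted into a dielectric).
n₁ = n₂ / tan θ_B = 2.035 / tan 48.94° = 1.773.

n ≈ 1.773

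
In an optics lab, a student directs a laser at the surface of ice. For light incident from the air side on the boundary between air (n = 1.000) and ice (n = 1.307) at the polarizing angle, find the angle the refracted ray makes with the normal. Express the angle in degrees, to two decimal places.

tan θ_B = n₂/n₁ = 1.307/1.000 = 1.3070, so θ_B = 52.58°.
Since θ_B + θ_t = 90° at Brewster incidence, θ_t = 90° − 52.58° = 37.42°.

θ_t ≈ 37.42°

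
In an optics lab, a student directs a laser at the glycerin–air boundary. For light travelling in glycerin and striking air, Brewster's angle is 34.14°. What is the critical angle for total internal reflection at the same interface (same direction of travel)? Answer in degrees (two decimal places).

θ_c ≈ 42.69°

tan θ_B = n₂/n₁ = tan 34.14° = 0.6781.
Total internal reflection: sin θ_c = n₂/n₁ = 0.6781.
θ_c = arcsin(0.6781) = 42.69°.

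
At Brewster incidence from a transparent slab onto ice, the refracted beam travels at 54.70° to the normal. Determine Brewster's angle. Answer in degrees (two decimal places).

Since the reflected and refracted rays are at right angles at the polarizing angle, θ_B + θ_t = 90°.
θ_B = 90° − 54.70° = 35.30°.

θ_B ≈ 35.30°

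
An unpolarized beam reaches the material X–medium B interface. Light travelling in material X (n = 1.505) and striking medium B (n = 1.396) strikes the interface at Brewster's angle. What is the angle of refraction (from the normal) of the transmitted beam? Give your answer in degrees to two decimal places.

θ_t ≈ 47.15°

tan θ_B = n₂/n₁ = 1.396/1.505 = 0.9276, so θ_B = 42.85°.
Since θ_B + θ_t = 90° at Brewster incidence, θ_t = 90° − 42.85° = 47.15°.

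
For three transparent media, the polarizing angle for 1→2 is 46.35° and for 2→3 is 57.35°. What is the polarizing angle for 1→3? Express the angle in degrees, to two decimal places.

θ_B ≈ 58.56°

n₂/n₁ = tan 46.35° = 1.0483 and n₃/n₂ = tan 57.35° = 1.5607.
Multiplying, n₃/n₁ = 1.0483 × 1.5607 = 1.6360, and θ_B(1→3) = arctan 1.6360 = 58.56°.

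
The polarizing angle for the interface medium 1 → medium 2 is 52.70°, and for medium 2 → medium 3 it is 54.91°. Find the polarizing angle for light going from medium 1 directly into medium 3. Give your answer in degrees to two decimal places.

θ_B ≈ 61.84°

n₂/n₁ = tan 52.70° = 1.3127 and n₃/n₂ = tan 54.91° = 1.4234.
So n₃/n₁ = (n₂/n₁)(n₃/n₂) = 1.3127 × 1.4234 = 1.8685.
θ_B(1→3) = arctan(1.8685) = 61.84°.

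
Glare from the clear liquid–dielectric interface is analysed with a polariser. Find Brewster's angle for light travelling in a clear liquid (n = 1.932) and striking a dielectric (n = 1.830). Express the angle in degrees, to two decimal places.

θ_B ≈ 43.45°

tan θ_B = n₂/n₁ = 1.830/1.932 = 0.9472.
So θ_B = arctan 0.9472 = 43.45°.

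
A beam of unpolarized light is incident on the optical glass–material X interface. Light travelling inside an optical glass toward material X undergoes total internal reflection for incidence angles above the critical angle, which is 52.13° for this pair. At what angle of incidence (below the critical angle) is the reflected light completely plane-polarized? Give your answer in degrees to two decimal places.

n₂/n₁ = sin θ_c = sin 52.13° = 0.7894.
tan θ_B equals the same ratio, so θ_B = arctan(0.7894) = 38.29°.

θ_B ≈ 38.29°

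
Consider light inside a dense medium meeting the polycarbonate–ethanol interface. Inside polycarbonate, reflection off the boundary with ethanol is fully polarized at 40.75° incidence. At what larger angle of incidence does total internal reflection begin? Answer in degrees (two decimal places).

θ_c ≈ 59.50°

n₂/n₁ = tan 40.75° = 0.8617; the critical angle satisfies sin θ_c = n₂/n₁.
θ_c = arcsin(0.8617) = 59.50°.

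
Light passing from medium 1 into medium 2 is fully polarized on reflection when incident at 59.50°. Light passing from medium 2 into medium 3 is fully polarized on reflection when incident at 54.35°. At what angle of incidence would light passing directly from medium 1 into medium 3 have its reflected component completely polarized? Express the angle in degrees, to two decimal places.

Each Brewster angle gives a ratio: n₂/n₁ = tan 59.50° = 1.6977, n₃/n₂ = tan 54.35° = 1.3942.
Multiplying, n₃/n₁ = 1.6977 × 1.3942 = 2.3669, and θ_B(1→3) = arctan 2.3669 = 67.10°.

θ_B ≈ 67.10°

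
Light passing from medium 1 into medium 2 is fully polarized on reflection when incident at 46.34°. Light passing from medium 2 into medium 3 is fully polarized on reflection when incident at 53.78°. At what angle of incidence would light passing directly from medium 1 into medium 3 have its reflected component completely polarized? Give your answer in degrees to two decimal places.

θ_B ≈ 55.05°

Each Brewster angle gives a ratio: n₂/n₁ = tan 46.34° = 1.0479, n₃/n₂ = tan 53.78° = 1.3653.
Multiplying, n₃/n₁ = 1.0479 × 1.3653 = 1.4307, and θ_B(1→3) = arctan 1.4307 = 55.05°.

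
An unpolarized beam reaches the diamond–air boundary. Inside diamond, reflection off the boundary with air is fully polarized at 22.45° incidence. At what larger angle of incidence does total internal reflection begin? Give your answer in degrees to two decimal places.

n₂/n₁ = tan 22.45° = 0.4132; the critical angle satisfies sin θ_c = n₂/n₁.
θ_c = arcsin(0.4132) = 24.41°.

θ_c ≈ 24.41°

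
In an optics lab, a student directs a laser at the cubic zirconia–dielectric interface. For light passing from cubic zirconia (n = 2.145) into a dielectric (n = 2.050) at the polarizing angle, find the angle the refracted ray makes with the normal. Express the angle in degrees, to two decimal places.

θ_t ≈ 46.30°

tan θ_B = n₂/n₁ = 2.050/2.145 = 0.9557, so θ_B = 43.70°.
The refracted ray is perpendicular to the reflected ray, so θ_t = 90° − θ_B = 46.30°.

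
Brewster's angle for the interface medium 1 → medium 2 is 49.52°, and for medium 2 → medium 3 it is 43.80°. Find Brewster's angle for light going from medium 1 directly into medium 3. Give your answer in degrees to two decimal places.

θ_B ≈ 48.33°

Each Brewster angle gives a ratio: n₂/n₁ = tan 49.52° = 1.1717, n₃/n₂ = tan 43.80° = 0.9590.
Multiplying, n₃/n₁ = 1.1717 × 0.9590 = 1.1236, and θ_B(1→3) = arctan 1.1236 = 48.33°.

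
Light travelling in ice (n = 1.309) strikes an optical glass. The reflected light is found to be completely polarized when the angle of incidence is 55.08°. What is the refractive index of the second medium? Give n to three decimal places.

Brewster's law: tan θ_B = n₂/n₁ (light incident in ice, refracted into an optical glass).
n₂ = n₁ tan θ_B = 1.309 × tan 55.08° = 1.875.

n ≈ 1.875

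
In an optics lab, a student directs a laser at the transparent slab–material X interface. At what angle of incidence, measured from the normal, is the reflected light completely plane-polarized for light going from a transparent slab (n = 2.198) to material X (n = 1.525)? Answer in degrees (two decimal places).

At Brewster's angle the reflected and refracted rays are perpendicular, which with Snell's law gives tan θ_B = n₂/n₁.
Here n₂/n₁ = 1.525/2.198 = 0.6938, and Brewster's law gives tan θ_B = n₂/n₁.
So θ_B = arctan 0.6938 = 34.75°.

θ_B ≈ 34.75°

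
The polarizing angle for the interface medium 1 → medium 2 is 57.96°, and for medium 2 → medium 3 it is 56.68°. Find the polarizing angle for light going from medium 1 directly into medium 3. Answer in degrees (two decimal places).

θ_B ≈ 67.64°

Each Brewster angle gives a ratio: n₂/n₁ = tan 57.96° = 1.5979, n₃/n₂ = tan 56.68° = 1.5212.
Multiplying, n₃/n₁ = 1.5979 × 1.5212 = 2.4306, and θ_B(1→3) = arctan 2.4306 = 67.64°.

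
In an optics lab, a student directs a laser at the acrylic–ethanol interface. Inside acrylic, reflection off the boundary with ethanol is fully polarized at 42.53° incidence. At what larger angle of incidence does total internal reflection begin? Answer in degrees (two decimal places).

n₂/n₁ = tan 42.53° = 0.9173; the critical angle satisfies sin θ_c = n₂/n₁.
θ_c = arcsin(0.9173) = 66.53°.

θ_c ≈ 66.53°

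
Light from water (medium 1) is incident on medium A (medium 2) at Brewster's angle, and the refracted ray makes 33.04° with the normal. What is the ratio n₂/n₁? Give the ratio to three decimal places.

At Brewster incidence θ_B = 90° − θ_t = 90° − 33.04° = 56.96°.
tan θ_B = n₂/n₁, so n₂/n₁ = tan 56.96° = 1.538.

n₂/n₁ ≈ 1.538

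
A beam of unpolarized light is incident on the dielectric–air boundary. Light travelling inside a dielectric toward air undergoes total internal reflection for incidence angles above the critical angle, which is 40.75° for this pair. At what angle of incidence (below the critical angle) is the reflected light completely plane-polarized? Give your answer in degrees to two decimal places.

At the critical angle sin θ_c = n₂/n₁, giving n₂/n₁ = sin 40.75° = 0.6528.
Then tan θ_B = n₂/n₁ = 0.6528, so θ_B = arctan 0.6528 = 33.13°.

θ_B ≈ 33.13°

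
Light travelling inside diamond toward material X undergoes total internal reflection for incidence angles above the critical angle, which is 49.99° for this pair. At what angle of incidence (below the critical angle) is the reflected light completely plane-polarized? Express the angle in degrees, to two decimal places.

θ_B ≈ 37.45°

sin θ_c = n₂/n₁, so n₂/n₁ = sin 49.99° = 0.7659.
Brewster: tan θ_B = n₂/n₁ = 0.7659.
θ_B = arctan(0.7659) = 37.45°.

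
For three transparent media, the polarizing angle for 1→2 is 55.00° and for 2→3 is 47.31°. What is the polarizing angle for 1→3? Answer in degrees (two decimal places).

Each Brewster angle gives a ratio: n₂/n₁ = tan 55.00° = 1.4281, n₃/n₂ = tan 47.31° = 1.0841.
So n₃/n₁ = (n₂/n₁)(n₃/n₂) = 1.4281 × 1.0841 = 1.5482.
θ_B(1→3) = arctan(1.5482) = 57.14°.

θ_B ≈ 57.14°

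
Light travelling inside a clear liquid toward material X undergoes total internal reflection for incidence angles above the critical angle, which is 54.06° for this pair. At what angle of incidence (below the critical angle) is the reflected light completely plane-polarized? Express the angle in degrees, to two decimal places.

θ_B ≈ 38.99°

At the critical angle sin θ_c = n₂/n₁, giving n₂/n₁ = sin 54.06° = 0.8096.
Then tan θ_B = n₂/n₁ = 0.8096, so θ_B = arctan 0.8096 = 38.99°.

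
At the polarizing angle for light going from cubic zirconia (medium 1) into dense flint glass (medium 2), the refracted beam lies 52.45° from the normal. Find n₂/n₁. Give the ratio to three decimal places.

θ_B + θ_t = 90°, so θ_B = 90° − 52.45° = 37.55°.
tan θ_B = n₂/n₁, so n₂/n₁ = tan 37.55° = 0.769.

n₂/n₁ ≈ 0.769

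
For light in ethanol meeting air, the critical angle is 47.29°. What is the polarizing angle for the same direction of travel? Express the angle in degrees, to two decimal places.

θ_B ≈ 36.31°

n₂/n₁ = sin θ_c = sin 47.29° = 0.7348.
tan θ_B equals the same ratio, so θ_B = arctan(0.7348) = 36.31°.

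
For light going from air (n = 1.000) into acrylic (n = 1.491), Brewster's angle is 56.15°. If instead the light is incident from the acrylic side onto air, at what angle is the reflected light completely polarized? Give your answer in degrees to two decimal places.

tan θ_B' = n₁/n₂ = 1/tan θ_B, so θ_B' = 90° − θ_B.
θ_B' = 90° − 56.15° = 33.85°.

θ_B' ≈ 33.85°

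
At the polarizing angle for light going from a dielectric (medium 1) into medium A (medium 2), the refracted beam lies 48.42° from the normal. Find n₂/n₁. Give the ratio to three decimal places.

At Brewster incidence θ_B = 90° − θ_t = 90° − 48.42° = 41.58°.
Then n₂/n₁ = tan θ_B = tan 41.58° = 0.887.

n₂/n₁ ≈ 0.887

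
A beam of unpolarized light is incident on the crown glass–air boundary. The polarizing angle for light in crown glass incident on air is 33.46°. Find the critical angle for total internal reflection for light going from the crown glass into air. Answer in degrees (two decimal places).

θ_c ≈ 41.37°

From Brewster, n₂/n₁ = tan θ_B = tan 33.46° = 0.6609.
Then sin θ_c = n₂/n₁ = 0.6609, so θ_c = arcsin 0.6609 = 41.37°.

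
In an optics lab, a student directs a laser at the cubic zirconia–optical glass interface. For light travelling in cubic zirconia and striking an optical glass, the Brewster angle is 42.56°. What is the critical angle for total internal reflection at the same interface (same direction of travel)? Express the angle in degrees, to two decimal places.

θ_c ≈ 66.67°

From Brewster, n₂/n₁ = tan θ_B = tan 42.56° = 0.9183.
Then sin θ_c = n₂/n₁ = 0.9183, so θ_c = arcsin 0.9183 = 66.67°.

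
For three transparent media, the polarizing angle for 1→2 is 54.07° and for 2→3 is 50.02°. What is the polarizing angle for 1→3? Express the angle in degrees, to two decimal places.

n₂/n₁ = tan 54.07° = 1.3799 and n₃/n₂ = tan 50.02° = 1.1926.
Multiplying, n₃/n₁ = 1.3799 × 1.1926 = 1.6457, and θ_B(1→3) = arctan 1.6457 = 58.72°.

θ_B ≈ 58.72°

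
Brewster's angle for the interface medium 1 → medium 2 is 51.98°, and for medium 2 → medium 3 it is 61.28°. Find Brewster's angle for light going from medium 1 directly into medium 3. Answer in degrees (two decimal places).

tan θ_B(1→2) = n₂/n₁ = tan 51.98° = 1.2790.
tan θ_B(2→3) = n₃/n₂ = tan 61.28° = 1.8250.
So n₃/n₁ = (n₂/n₁)(n₃/n₂) = 1.2790 × 1.8250 = 2.3342.
θ_B(1→3) = arctan(2.3342) = 66.81°.

θ_B ≈ 66.81°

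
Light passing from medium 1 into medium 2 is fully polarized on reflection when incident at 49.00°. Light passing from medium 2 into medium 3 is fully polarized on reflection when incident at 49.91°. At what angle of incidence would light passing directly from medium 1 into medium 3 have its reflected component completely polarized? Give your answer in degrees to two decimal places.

θ_B ≈ 53.81°

Each Brewster angle gives a ratio: n₂/n₁ = tan 49.00° = 1.1504, n₃/n₂ = tan 49.91° = 1.1880.
Multiplying, n₃/n₁ = 1.1504 × 1.1880 = 1.3666, and θ_B(1→3) = arctan 1.3666 = 53.81°.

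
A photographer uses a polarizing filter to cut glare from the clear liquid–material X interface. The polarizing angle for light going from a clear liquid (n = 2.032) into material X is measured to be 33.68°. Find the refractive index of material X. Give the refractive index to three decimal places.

At the polarizing angle, tan θ_B = n₂/n₁ with n₁ on the incident side (a clear liquid) and n₂ on the transmitted side (material X).
n₂ = n₁ tan θ_B = 2.032 × tan 33.68° = 1.354.

n ≈ 1.354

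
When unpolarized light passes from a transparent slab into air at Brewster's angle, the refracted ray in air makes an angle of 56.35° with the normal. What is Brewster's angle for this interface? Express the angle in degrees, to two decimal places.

Brewster's condition makes the reflected and refracted beams perpendicular: θ_B + θ_t = 90°.
So θ_B = 90° − θ_t = 90° − 56.35° = 33.65°.

θ_B ≈ 33.65°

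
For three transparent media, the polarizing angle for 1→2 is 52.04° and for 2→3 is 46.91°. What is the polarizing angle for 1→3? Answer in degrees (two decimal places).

Each Brewster angle gives a ratio: n₂/n₁ = tan 52.04° = 1.2818, n₃/n₂ = tan 46.91° = 1.0690.
Multiplying, n₃/n₁ = 1.2818 × 1.0690 = 1.3702, and θ_B(1→3) = arctan 1.3702 = 53.88°.

θ_B ≈ 53.88°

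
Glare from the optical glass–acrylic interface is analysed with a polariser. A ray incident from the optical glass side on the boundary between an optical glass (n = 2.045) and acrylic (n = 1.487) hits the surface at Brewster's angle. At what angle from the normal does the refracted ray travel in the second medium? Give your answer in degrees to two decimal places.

θ_t ≈ 53.98°

θ_B = arctan(n₂/n₁) = arctan(1.487/2.045) = 36.02°.
Since θ_B + θ_t = 90° at Brewster incidence, θ_t = 90° − 36.02° = 53.98°.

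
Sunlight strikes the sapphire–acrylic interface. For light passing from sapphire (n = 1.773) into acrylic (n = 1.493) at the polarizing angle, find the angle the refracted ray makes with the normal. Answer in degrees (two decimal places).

θ_t ≈ 49.90°

tan θ_B = n₂/n₁ = 1.493/1.773 = 0.8421, so θ_B = 40.10°.
At Brewster's angle the reflected and refracted rays are perpendicular, so θ_t = 90° − θ_B = 90° − 40.10° = 49.90°.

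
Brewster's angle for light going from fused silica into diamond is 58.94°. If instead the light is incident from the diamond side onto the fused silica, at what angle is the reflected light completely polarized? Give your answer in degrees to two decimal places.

θ_B' ≈ 31.06°

tan θ_B' = n₁/n₂ = 1/tan θ_B, so θ_B' = 90° − θ_B.
θ_B' = 90° − 58.94° = 31.06°.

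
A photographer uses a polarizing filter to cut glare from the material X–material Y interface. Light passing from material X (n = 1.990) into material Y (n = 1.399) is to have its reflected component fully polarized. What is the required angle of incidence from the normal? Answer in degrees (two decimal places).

Brewster's condition: tan θ_B = n₂/n₁ = 1.399/1.990 = 0.7030.
θ_B = arctan(0.7030) = 35.11°.

θ_B ≈ 35.11°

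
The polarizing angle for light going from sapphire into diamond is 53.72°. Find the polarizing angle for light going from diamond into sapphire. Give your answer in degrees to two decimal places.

Reversing the direction swaps n₁ and n₂, so tan θ_B' = 1/tan θ_B and θ_B' = 90° − θ_B.
Hence θ_B' = 90° − 53.72° = 36.28°.

θ_B' ≈ 36.28°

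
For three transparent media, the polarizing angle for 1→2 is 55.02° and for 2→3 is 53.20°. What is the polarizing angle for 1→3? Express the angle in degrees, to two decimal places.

θ_B ≈ 62.37°

n₂/n₁ = tan 55.02° = 1.4292 and n₃/n₂ = tan 53.20° = 1.3367.
So n₃/n₁ = (n₂/n₁)(n₃/n₂) = 1.4292 × 1.3367 = 1.9105.
θ_B(1→3) = arctan(1.9105) = 62.37°.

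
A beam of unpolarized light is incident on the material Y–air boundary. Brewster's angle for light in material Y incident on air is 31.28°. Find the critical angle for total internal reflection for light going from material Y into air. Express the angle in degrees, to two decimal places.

θ_c ≈ 37.41°

n₂/n₁ = tan 31.28° = 0.6075; the critical angle satisfies sin θ_c = n₂/n₁.
θ_c = arcsin(0.6075) = 37.41°.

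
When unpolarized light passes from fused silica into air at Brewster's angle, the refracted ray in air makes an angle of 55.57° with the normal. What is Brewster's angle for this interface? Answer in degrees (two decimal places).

θ_B ≈ 34.43°

Brewster's condition makes the reflected and refracted beams perpendicular: θ_B + θ_t = 90°.
θ_B = 90° − 55.57° = 34.43°.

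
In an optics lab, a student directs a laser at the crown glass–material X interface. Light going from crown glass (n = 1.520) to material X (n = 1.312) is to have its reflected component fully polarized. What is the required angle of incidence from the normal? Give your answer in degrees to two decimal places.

tan θ_B = n₂/n₁ = 1.312/1.520 = 0.8632.
θ_B = arctan(0.8632) = 40.80°.

θ_B ≈ 40.80°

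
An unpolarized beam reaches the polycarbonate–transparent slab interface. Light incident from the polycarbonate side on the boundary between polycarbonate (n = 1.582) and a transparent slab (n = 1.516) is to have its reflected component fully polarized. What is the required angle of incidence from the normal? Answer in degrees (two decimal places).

Brewster's condition: tan θ_B = n₂/n₁ = 1.516/1.582 = 0.9583.
θ_B = arctan(0.9583) = 43.78°.

θ_B ≈ 43.78°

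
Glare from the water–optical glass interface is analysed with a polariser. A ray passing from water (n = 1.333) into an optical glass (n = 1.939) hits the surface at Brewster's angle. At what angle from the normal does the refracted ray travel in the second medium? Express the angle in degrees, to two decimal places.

tan θ_B = n₂/n₁ = 1.939/1.333 = 1.4546, so θ_B = 55.49°.
Since θ_B + θ_t = 90° at Brewster incidence, θ_t = 90° − 55.49° = 34.51°.

θ_t ≈ 34.51°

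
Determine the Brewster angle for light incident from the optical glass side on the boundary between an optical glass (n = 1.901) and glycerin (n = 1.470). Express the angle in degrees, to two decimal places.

tan θ_B = n₂/n₁ = 1.470/1.901 = 0.7733.
So θ_B = arctan 0.7733 = 37.71°.

θ_B ≈ 37.71°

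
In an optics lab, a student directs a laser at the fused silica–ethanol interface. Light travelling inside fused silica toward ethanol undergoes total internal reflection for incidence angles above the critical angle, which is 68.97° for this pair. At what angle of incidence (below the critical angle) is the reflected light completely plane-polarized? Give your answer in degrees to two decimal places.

θ_B ≈ 43.03°

sin θ_c = n₂/n₁, so n₂/n₁ = sin 68.97° = 0.9334.
Brewster: tan θ_B = n₂/n₁ = 0.9334.
θ_B = arctan(0.9334) = 43.03°.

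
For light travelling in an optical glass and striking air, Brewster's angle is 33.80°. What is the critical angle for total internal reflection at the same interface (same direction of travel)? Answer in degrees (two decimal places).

θ_c ≈ 42.02°

tan θ_B = n₂/n₁ = tan 33.80° = 0.6694.
Total internal reflection: sin θ_c = n₂/n₁ = 0.6694.
θ_c = arcsin(0.6694) = 42.02°.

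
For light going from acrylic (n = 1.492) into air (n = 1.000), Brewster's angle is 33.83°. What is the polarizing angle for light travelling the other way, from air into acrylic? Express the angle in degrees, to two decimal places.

θ_B' ≈ 56.17°

The two Brewster angles are complementary: θ_B' = 90° − θ_B = 90° − 33.83° = 56.17°.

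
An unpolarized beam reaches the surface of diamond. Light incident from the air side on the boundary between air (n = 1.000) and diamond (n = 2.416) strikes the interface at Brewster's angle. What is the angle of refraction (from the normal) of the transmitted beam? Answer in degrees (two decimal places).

First find Brewster's angle: tan θ_B = 2.416/1.000 = 2.4160, giving θ_B = 67.51°.
Since θ_B + θ_t = 90° at Brewster incidence, θ_t = 90° − 67.51° = 22.49°.

θ_t ≈ 22.49°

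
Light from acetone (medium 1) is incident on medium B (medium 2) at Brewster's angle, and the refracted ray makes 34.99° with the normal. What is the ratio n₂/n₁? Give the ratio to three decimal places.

n₂/n₁ ≈ 1.429

θ_B + θ_t = 90°, so θ_B = 90° − 34.99° = 55.01°.
Then n₂/n₁ = tan θ_B = tan 55.01° = 1.429.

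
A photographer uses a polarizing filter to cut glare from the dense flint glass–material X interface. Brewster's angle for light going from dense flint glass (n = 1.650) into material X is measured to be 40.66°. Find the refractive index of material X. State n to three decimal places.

At Brewster's angle, tan θ_B = n₂/n₁ with n₁ on the incident side (dense flint glass) and n₂ on the transmitted side (material X).
n₂ = n₁ tan θ_B = 1.650 × tan 40.66° = 1.417.

n ≈ 1.417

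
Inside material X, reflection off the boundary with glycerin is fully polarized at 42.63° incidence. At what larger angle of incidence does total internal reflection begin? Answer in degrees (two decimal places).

θ_c ≈ 67.00°

From Brewster, n₂/n₁ = tan θ_B = tan 42.63° = 0.9205.
Then sin θ_c = n₂/n₁ = 0.9205, so θ_c = arcsin 0.9205 = 67.00°.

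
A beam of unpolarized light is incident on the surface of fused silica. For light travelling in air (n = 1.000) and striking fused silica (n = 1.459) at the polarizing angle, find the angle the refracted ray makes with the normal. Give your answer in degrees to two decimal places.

θ_B = arctan(n₂/n₁) = arctan(1.459/1.000) = 55.57°.
At Brewster's angle the reflected and refracted rays are perpendicular, so θ_t = 90° − θ_B = 90° − 55.57° = 34.43°.

θ_t ≈ 34.43°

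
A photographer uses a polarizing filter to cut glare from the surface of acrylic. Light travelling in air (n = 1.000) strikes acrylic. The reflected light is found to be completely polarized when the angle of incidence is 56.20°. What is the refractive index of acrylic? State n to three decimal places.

At Brewster's angle, tan θ_B = n₂/n₁ with n₁ on the incident side (air) and n₂ on the transmitted side (acrylic).
n₂ = n₁ tan θ_B = 1.000 × tan 56.20° = 1.494.

n ≈ 1.494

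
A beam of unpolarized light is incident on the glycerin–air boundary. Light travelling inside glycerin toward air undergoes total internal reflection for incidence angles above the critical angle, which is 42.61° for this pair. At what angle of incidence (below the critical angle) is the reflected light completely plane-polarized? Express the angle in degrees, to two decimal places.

n₂/n₁ = sin θ_c = sin 42.61° = 0.6770.
tan θ_B equals the same ratio, so θ_B = arctan(0.6770) = 34.10°.

θ_B ≈ 34.10°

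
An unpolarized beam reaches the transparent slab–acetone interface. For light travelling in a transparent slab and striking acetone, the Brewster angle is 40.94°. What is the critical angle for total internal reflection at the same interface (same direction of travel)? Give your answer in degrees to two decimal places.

θ_c ≈ 60.16°

From Brewster, n₂/n₁ = tan θ_B = tan 40.94° = 0.8674.
Then sin θ_c = n₂/n₁ = 0.8674, so θ_c = arcsin 0.8674 = 60.16°.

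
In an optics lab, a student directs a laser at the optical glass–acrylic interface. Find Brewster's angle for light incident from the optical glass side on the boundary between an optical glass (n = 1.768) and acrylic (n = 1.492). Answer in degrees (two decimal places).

Here n₂/n₁ = 1.492/1.768 = 0.8439, and Brewster's law gives tan θ_B = n₂/n₁.
θ_B = arctan(0.8439) = 40.16°.

θ_B ≈ 40.16°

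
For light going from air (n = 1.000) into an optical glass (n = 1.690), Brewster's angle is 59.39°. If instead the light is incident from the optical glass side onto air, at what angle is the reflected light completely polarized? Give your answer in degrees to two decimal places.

θ_B' ≈ 30.61°

The two Brewster angles are complementary: θ_B' = 90° − θ_B = 90° − 59.39° = 30.61°.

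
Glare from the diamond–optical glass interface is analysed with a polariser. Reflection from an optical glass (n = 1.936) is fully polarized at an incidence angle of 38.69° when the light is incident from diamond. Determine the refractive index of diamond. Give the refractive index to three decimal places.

n ≈ 2.417

Brewster's law: tan θ_B = n₂/n₁ (light incident in diamond, refracted into an optical glass).
n₁ = n₂ / tan θ_B = 1.936 / tan 38.69° = 2.417.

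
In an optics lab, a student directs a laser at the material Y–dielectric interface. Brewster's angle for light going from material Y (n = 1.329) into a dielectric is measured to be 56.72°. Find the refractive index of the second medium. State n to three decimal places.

n ≈ 2.025

At Brewster's angle, tan θ_B = n₂/n₁ with n₁ on the incident side (material Y) and n₂ on the transmitted side (a dielectric).
n₂ = n₁ tan θ_B = 1.329 × tan 56.72° = 2.025.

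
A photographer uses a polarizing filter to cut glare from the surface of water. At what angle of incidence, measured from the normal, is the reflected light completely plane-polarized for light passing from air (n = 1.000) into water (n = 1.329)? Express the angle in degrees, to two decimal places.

θ_B ≈ 53.04°

Brewster's condition: tan θ_B = n₂/n₁ = 1.329/1.000 = 1.3290. Taking the arctangent, θ_B = 53.04°.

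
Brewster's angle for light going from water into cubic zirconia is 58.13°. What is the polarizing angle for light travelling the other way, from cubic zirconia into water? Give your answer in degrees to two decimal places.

θ_B' ≈ 31.87°

tan θ_B' = n₁/n₂ = 1/tan θ_B, so θ_B' = 90° − θ_B.
θ_B' = 90° − 58.13° = 31.87°.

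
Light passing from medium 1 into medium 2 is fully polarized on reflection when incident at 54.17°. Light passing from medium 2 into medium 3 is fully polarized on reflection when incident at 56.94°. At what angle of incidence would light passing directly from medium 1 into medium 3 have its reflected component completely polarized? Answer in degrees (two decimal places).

n₂/n₁ = tan 54.17° = 1.3850 and n₃/n₂ = tan 56.94° = 1.5363.
Multiplying, n₃/n₁ = 1.3850 × 1.5363 = 2.1278, and θ_B(1→3) = arctan 2.1278 = 64.83°.

θ_B ≈ 64.83°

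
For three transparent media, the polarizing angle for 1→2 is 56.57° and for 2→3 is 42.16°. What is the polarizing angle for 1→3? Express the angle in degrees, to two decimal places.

tan θ_B(1→2) = n₂/n₁ = tan 56.57° = 1.5149.
tan θ_B(2→3) = n₃/n₂ = tan 42.16° = 0.9055.
n₃/n₁ = 1.3717. Then tan θ_B(1→3) = n₃/n₁, so θ_B(1→3) = arctan(1.3717) = 53.91°.

θ_B ≈ 53.91°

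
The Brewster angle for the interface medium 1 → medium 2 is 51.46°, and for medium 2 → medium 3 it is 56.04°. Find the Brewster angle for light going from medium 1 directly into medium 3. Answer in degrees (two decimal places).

Each Brewster angle gives a ratio: n₂/n₁ = tan 51.46° = 1.2554, n₃/n₂ = tan 56.04° = 1.4848.
n₃/n₁ = 1.8640. Then tan θ_B(1→3) = n₃/n₁, so θ_B(1→3) = arctan(1.8640) = 61.79°.

θ_B ≈ 61.79°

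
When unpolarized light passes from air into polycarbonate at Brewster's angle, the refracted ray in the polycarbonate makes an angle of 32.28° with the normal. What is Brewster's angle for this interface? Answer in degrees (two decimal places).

θ_B ≈ 57.72°

At Brewster's angle the reflected and refracted rays are perpendicular, so θ_B + θ_t = 90°.
θ_B = 90° − 32.28° = 57.72°.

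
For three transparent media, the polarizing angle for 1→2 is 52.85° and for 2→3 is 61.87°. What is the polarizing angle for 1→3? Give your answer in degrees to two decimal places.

θ_B ≈ 67.95°

Each Brewster angle gives a ratio: n₂/n₁ = tan 52.85° = 1.3198, n₃/n₂ = tan 61.87° = 1.8705.
So n₃/n₁ = (n₂/n₁)(n₃/n₂) = 1.3198 × 1.8705 = 2.4687.
θ_B(1→3) = arctan(2.4687) = 67.95°.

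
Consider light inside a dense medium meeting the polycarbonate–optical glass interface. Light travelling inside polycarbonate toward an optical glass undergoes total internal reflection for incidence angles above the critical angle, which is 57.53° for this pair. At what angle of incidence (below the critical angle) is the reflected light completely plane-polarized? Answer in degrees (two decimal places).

θ_B ≈ 40.15°

sin θ_c = n₂/n₁, so n₂/n₁ = sin 57.53° = 0.8437.
Brewster: tan θ_B = n₂/n₁ = 0.8437.
θ_B = arctan(0.8437) = 40.15°.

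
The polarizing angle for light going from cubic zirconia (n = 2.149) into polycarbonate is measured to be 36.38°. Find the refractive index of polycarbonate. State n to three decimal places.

n ≈ 1.583

At the polarizing angle, tan θ_B = n₂/n₁ with n₁ on the incident side (cubic zirconia) and n₂ on the transmitted side (polycarbonate).
n₂ = n₁ tan θ_B = 2.149 × tan 36.38° = 1.583.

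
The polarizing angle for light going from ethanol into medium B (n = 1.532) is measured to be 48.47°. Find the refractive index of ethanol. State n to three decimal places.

n ≈ 1.357

Full polarization of the reflected beam means tan θ_B = n₂/n₁, where n₁ is the incident medium (ethanol).
n₁ = n₂ / tan θ_B = 1.532 / tan 48.47° = 1.357.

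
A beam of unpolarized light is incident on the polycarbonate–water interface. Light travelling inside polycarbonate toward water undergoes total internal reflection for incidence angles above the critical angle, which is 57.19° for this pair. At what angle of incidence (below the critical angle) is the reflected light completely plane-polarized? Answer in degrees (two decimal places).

At the critical angle sin θ_c = n₂/n₁, giving n₂/n₁ = sin 57.19° = 0.8405.
Then tan θ_B = n₂/n₁ = 0.8405, so θ_B = arctan 0.8405 = 40.05°.

θ_B ≈ 40.05°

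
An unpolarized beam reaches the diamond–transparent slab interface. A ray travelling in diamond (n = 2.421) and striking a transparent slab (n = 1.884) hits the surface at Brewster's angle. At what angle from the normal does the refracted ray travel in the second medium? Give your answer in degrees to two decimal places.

θ_B = arctan(n₂/n₁) = arctan(1.884/2.421) = 37.89°.
Since θ_B + θ_t = 90° at Brewster incidence, θ_t = 90° − 37.89° = 52.11°.

θ_t ≈ 52.11°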